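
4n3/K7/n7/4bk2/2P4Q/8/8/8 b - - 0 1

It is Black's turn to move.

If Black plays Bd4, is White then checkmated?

no

After Bd4: white king on a7; in check: yes, from the black bishop on d4.
White has 5 legal replies: Ka8, Kb7, Kxa6, Qxd4, c5.
In check but a legal move exists → not checkmate.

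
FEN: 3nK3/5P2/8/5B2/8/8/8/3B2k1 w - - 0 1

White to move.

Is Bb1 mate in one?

no

After Bb1: black king on g1; in check: no.
Black is not in check, so this cannot be checkmate.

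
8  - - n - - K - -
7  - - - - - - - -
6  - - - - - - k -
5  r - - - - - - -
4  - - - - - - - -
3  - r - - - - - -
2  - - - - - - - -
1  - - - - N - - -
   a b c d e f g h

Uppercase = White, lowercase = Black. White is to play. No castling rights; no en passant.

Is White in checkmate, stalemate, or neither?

White to move; white king on f8.
In check: no.
Legal moves for White: Kg8, Ke8, Nf3, Nd3, Ng2, Nc2.
White has 6 legal moves and is not in check → neither.

neither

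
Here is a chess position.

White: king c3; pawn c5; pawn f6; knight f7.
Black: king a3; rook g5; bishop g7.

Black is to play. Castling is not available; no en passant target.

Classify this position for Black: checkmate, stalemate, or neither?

Black to move; black king on a3.
In check: no.
Legal moves for Black: Bh8, Bf8, Bh6, Bxf6+, Rg6, Rh5, Rf5, Re5, Rd5, Rxc5+, Rg4, Rg3+, Rg2, Rg1, Ka4, Ka2.
Black has 16 legal moves and is not in check → neither.

neither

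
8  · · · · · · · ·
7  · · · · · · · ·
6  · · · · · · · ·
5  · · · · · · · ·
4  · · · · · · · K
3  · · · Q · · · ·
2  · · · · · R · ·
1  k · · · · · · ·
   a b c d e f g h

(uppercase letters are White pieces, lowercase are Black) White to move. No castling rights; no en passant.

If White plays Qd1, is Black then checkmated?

After Qd1: black king on a1; in check: yes, from the white queen on d1.
King squares — b1: attacked by Qd1; a2: attacked by Rf2; b2: attacked by Rf2.
Black has no legal moves → checkmate.

yes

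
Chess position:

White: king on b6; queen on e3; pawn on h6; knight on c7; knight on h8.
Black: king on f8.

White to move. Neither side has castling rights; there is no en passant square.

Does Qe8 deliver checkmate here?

yes

After Qe8: black king on f8; in check: yes, from the white queen on e8.
King squares — e7: attacked by Qe8; f7: attacked by Qe8; g7: attacked by Ph6; e8: attacked by Nc7; g8: attacked by Qe8.
Black has no legal moves → checkmate.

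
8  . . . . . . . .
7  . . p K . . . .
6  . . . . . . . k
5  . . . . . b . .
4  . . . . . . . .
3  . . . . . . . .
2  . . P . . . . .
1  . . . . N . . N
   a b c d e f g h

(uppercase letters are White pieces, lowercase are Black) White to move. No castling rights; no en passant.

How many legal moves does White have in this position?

5

White to move; king on d7.
In check: yes, from the black bishop on f5.
Legal moves: Ke8, Kd8, Ke7, Kxc7, Kc6.
Count: 5.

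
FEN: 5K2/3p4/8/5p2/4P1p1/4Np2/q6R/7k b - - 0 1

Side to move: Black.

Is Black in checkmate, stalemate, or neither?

Black to move; black king on h1.
In check: yes, from the white rook on h2.
Legal moves for Black: Kxh2, Kg1, Qxh2.
Black is in check but has 3 legal moves → neither.

neither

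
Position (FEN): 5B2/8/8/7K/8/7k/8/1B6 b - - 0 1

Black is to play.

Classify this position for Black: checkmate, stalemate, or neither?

neither

Black to move; black king on h3.
In check: no.
Legal moves for Black: Kg3, Kh2, Kg2.
Black has 3 legal moves and is not in check → neither.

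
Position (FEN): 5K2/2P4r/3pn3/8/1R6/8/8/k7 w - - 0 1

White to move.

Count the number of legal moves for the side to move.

White to move; king on f8.
In check: yes, from the black knight on e6.
Legal moves: Kg8, Ke8.
Count: 2.

2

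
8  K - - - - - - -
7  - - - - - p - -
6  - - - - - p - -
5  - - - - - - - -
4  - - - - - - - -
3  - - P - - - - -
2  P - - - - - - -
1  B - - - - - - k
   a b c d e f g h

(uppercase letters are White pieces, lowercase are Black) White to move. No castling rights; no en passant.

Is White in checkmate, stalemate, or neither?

White to move; white king on a8.
In check: no.
Legal moves for White: Kb8, Kb7, Ka7, Bb2, c4, a3, a4.
White has 7 legal moves and is not in check → neither.

neither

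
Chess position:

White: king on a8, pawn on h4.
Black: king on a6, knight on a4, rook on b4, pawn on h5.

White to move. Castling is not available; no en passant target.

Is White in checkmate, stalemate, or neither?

White to move; white king on a8.
In check: no.
King squares — a7: attacked by Ka6; b7: attacked by Rb4; b8: attacked by Rb4.
Legal moves for White: none.
Not in check and no legal moves → stalemate.

stalemate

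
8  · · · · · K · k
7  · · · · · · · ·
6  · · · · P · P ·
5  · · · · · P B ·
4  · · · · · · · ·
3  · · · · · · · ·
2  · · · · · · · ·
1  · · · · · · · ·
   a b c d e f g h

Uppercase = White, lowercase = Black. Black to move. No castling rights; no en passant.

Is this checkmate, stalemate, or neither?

Black to move; black king on h8.
In check: no.
King squares — g7: attacked by Kf8; h7: attacked by Pg6; g8: attacked by Kf8.
Legal moves for Black: none.
Not in check and no legal moves → stalemate.

stalemate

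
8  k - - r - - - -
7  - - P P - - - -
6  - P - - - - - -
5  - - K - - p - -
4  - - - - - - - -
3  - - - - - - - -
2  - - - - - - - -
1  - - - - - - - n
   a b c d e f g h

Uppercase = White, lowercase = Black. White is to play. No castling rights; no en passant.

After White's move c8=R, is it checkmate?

After c8=R: black king on a8; in check: yes, from the white rook on c8.
Black has 2 legal replies: Kb7, Rxc8+.
In check but a legal move exists → not checkmate.

no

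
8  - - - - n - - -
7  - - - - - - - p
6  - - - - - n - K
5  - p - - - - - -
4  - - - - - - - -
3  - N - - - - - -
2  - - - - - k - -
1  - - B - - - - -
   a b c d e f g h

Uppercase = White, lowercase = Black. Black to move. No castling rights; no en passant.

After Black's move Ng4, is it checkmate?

After Ng4: white king on h6; in check: yes, from the black knight on g4.
White has 3 legal replies: Kxh7, Kh5, Kg5.
In check but a legal move exists → not checkmate.

no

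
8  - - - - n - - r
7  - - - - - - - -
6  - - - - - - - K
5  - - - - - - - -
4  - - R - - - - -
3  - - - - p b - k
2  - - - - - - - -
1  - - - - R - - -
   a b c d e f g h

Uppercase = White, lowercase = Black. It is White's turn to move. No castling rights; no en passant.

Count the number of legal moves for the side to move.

White to move; king on h6.
In check: yes, from the black rook on h8.
Legal moves: Kg6, Kg5.
Count: 2.

2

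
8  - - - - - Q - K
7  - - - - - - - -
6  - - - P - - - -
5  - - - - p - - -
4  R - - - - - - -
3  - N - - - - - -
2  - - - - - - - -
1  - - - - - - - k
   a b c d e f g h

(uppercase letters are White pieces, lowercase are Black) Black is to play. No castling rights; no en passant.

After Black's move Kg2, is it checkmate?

no

After Kg2: white king on h8; in check: no.
White is not in check, so this cannot be checkmate.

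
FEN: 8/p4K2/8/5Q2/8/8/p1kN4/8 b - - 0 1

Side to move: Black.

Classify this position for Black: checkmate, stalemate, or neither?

Black to move; black king on c2.
In check: yes, from the white queen on f5.
King squares — b1: attacked by Nd2; c1: available; d1: available; b2: available; d2: available; b3: attacked by Nd2; c3: available; d3: attacked by Qf5.
Legal moves for Black: Kc3, Kxd2, Kb2, Kd1, Kc1.
Black is in check but has 5 legal moves → neither.

neither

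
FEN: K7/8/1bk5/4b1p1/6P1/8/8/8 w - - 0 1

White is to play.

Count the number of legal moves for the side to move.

0

White to move; king on a8.
In check: no.
Legal moves: none.
Count: 0.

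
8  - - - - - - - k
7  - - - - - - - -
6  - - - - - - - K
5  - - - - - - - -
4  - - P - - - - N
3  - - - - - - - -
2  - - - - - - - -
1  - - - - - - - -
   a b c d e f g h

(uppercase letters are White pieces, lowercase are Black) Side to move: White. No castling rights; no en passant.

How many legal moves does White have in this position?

8

White to move; king on h6.
In check: no.
Legal moves: Kg6, Kh5, Kg5, Ng6+, Nf5, Nf3, Ng2, c5.
Count: 8.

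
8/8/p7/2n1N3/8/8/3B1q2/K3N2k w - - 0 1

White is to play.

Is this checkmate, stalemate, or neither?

neither

White to move; white king on a1.
In check: no.
Legal moves for White include: Nf7, Nd7, Ng6, Nc6, Ng4, Nc4, N5f3, N5d3, Bh6, Bg5, Ba5, Bf4, Bb4, Be3, Bc3, Bc1, N1f3, N1d3, ... (list truncated; more exist).
White has legal moves and is not in check → neither.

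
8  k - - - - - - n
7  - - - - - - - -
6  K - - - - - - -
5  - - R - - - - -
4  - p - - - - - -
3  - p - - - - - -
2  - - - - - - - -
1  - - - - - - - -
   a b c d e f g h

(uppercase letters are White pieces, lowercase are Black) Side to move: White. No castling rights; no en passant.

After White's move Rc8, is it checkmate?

yes

After Rc8: black king on a8; in check: yes, from the white rook on c8.
King squares — a7: attacked by Ka6; b7: attacked by Ka6; b8: attacked by Rc8.
Black has no legal moves → checkmate.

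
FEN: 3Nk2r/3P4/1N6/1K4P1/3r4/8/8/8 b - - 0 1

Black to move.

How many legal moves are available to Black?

Black to move; king on e8.
In check: yes, from the white pawn on d7.
Legal moves: Kf8, Kxd8, Ke7, Rxd7.
Count: 4.

4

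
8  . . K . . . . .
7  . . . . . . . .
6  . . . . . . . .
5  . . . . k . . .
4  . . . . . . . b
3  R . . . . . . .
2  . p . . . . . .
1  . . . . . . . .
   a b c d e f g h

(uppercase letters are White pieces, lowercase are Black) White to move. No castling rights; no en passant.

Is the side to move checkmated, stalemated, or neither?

neither

White to move; white king on c8.
In check: no.
Legal moves for White: Kb8, Kd7, Kc7, Kb7, Ra8, Ra7, Ra6, Ra5+, Ra4, Rh3, Rg3, Rf3, Re3+, Rd3, Rc3, Rb3, Ra2, Ra1.
White has 18 legal moves and is not in check → neither.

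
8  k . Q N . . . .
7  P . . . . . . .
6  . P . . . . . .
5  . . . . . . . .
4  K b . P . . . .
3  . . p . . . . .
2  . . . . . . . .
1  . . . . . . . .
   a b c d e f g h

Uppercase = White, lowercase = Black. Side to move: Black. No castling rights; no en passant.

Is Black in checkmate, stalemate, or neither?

Black to move; black king on a8.
In check: yes, from the white queen on c8.
King squares — a7: attacked by Pb6; b7: attacked by Qc8; b8: attacked by Pa7.
Legal moves for Black: none.
In check with no legal moves → checkmate.

checkmate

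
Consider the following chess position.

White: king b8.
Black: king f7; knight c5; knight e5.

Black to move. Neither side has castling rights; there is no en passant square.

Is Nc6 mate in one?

After Nc6: white king on b8; in check: yes, from the black knight on c6.
White has 3 legal replies: Kc8, Ka8, Kc7.
In check but a legal move exists → not checkmate.

no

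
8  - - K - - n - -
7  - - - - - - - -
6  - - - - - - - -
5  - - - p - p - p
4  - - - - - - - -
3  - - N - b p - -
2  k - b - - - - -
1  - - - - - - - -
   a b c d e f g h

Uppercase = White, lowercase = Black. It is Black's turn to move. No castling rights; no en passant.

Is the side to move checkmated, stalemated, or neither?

Black to move; black king on a2.
In check: yes, from the white knight on c3.
Legal moves for Black: Kb3, Ka3, Kb2, Ka1.
Black is in check but has 4 legal moves → neither.

neither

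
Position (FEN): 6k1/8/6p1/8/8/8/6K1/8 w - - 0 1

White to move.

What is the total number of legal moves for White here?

White to move; king on g2.
In check: no.
Legal moves: Kh3, Kg3, Kf3, Kh2, Kf2, Kh1, Kg1, Kf1.
Count: 8.

8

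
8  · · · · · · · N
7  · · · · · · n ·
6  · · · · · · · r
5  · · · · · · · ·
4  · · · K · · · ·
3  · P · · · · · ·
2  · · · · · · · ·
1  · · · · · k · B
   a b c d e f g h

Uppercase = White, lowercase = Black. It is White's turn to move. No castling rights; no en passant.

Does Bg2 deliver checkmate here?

no

After Bg2: black king on f1; in check: yes, from the white bishop on g2.
Black has 5 legal replies: Kxg2, Kf2, Ke2, Kg1, Ke1.
In check but a legal move exists → not checkmate.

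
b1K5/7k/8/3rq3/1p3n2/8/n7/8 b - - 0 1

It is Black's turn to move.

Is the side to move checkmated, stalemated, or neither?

Black to move; black king on h7.
In check: no.
Legal moves for Black include: Bb7+, Bc6, Kh8, Kg8, Kg7, Kh6, Kg6, Qh8+, Qe8+, Qb8+, Qg7, Qe7, Qc7+, Qf6, Qe6+, Qd6, Qh5, Qg5, ... (list truncated; more exist).
Black has legal moves and is not in check → neither.

neither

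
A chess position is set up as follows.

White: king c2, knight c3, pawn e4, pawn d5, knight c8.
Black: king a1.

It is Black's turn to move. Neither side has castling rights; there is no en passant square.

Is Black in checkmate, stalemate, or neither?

stalemate

Black to move; black king on a1.
In check: no.
King squares — b1: attacked by Kc2; a2: attacked by Nc3; b2: attacked by Kc2.
Legal moves for Black: none.
Not in check and no legal moves → stalemate.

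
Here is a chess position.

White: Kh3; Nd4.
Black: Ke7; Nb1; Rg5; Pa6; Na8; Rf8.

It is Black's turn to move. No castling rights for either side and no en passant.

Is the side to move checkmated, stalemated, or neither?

neither

Black to move; black king on e7.
In check: no.
Legal moves for Black include: Rh8#, Rfg8, Re8, Rd8, Rc8, Rb8, Rf7, Rf6, Rff5, Rf4, Rf3+, Rf2, Rf1, Nc7, Nb6, Ke8, Kd8, Kf7, ... (list truncated; more exist).
Black has legal moves and is not in check → neither.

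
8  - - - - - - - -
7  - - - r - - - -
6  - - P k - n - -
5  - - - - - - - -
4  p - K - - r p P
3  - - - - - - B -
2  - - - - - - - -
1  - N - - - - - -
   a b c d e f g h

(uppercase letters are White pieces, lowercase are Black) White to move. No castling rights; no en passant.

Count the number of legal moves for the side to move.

4

White to move; king on c4.
In check: yes, from the black rook on f4.
Legal moves: Kb5, Kd3, Kc3, Bxf4+.
Count: 4.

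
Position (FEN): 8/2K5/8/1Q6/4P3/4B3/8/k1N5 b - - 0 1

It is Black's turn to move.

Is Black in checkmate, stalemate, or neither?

Black to move; black king on a1.
In check: no.
King squares — b1: attacked by Qb5; a2: attacked by Nc1; b2: attacked by Qb5.
Legal moves for Black: none.
Not in check and no legal moves → stalemate.

stalemate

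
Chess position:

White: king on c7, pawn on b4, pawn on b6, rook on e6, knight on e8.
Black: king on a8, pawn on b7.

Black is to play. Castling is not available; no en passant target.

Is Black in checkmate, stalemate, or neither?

stalemate

Black to move; black king on a8.
In check: no.
King squares — a7: attacked by Pb6; b7: own pawn; b8: attacked by Kc7.
Legal moves for Black: none.
Not in check and no legal moves → stalemate.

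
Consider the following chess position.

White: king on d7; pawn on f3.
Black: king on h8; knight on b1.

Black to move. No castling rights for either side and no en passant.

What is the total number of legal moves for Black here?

Black to move; king on h8.
In check: no.
Legal moves: Kg8, Kh7, Kg7, Nc3, Na3, Nd2.
Count: 6.

6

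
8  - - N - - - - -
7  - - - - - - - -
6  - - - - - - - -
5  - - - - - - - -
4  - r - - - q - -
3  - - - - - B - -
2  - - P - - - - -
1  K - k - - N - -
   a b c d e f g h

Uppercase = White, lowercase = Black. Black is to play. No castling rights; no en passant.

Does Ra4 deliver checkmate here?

yes

After Ra4: white king on a1; in check: yes, from the black rook on a4.
King squares — b1: attacked by Kc1; a2: attacked by Ra4; b2: attacked by Kc1.
White has no legal moves → checkmate.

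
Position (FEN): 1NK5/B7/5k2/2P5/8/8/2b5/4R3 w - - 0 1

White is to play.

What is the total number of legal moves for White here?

23

White to move; king on c8.
In check: no.
Legal moves: Kd8, Kd7, Kc7, Kb7, Nd7+, Nc6, Na6, Bb6, Re8, Re7, Re6+, Re5, Re4, Re3, Re2, Rh1, Rg1, Rf1+, Rd1, Rc1, Rb1, Ra1, c6.
Count: 23.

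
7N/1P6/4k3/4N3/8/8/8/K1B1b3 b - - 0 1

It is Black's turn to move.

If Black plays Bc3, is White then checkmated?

After Bc3: white king on a1; in check: yes, from the black bishop on c3.
White has 3 legal replies: Ka2, Kb1, Bb2.
In check but a legal move exists → not checkmate.

no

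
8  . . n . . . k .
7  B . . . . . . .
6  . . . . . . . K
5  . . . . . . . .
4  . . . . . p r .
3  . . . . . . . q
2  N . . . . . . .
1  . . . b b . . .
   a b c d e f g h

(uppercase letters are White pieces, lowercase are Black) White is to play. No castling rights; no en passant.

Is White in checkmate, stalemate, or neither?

White to move; white king on h6.
In check: yes, from the black queen on h3.
King squares — g5: attacked by Rg4; h5: attacked by Qh3; g6: attacked by Rg4; g7: attacked by Rg4; h7: attacked by Qh3.
Legal moves for White: none.
In check with no legal moves → checkmate.

checkmate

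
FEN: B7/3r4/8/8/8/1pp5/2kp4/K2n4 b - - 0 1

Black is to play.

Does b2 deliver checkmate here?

After b2: white king on a1; in check: yes, from the black pawn on b2.
White has 1 legal reply: Ka2.
In check but a legal move exists → not checkmate.

no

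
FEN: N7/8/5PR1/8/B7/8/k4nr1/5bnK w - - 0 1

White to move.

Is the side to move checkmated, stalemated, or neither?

checkmate

White to move; white king on h1.
In check: yes, from the black knight on f2.
King squares — g1: attacked by Rg2; g2: attacked by Bf1; h2: attacked by Rg2.
Legal moves for White: none.
In check with no legal moves → checkmate.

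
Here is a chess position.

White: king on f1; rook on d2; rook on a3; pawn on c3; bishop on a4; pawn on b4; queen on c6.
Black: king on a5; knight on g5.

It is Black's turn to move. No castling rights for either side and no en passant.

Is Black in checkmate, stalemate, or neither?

checkmate

Black to move; black king on a5.
In check: yes, from the white pawn on b4.
King squares — a4: attacked by Ra3; b4: attacked by Pc3; b5: attacked by Ba4; a6: attacked by Qc6; b6: attacked by Qc6.
Legal moves for Black: none.
In check with no legal moves → checkmate.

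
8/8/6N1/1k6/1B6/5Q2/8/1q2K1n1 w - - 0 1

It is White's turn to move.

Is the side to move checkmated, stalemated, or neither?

White to move; white king on e1.
In check: yes, from the black queen on b1.
Legal moves for White: Kf2, Kd2, Qd1.
White is in check but has 3 legal moves → neither.

neither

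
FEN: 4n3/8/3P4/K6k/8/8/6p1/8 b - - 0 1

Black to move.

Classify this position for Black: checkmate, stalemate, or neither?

Black to move; black king on h5.
In check: no.
Legal moves for Black: Ng7, Nc7, Nf6, Nxd6, Kh6, Kg6, Kg5, Kh4, Kg4, g1=Q, g1=R, g1=B, g1=N.
Black has 13 legal moves and is not in check → neither.

neither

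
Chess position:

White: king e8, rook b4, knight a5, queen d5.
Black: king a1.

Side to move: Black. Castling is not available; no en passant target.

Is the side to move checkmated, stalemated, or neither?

Black to move; black king on a1.
In check: no.
King squares — b1: attacked by Rb4; a2: attacked by Qd5; b2: attacked by Rb4.
Legal moves for Black: none.
Not in check and no legal moves → stalemate.

stalemate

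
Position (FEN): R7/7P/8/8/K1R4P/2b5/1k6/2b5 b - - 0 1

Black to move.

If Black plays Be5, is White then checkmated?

After Be5: white king on a4; in check: no.
White is not in check, so this cannot be checkmate.

no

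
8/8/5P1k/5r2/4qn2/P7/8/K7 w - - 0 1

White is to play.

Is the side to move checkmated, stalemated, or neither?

White to move; white king on a1.
In check: no.
Legal moves for White: Kb2, Ka2, f7, a4.
White has 4 legal moves and is not in check → neither.

neither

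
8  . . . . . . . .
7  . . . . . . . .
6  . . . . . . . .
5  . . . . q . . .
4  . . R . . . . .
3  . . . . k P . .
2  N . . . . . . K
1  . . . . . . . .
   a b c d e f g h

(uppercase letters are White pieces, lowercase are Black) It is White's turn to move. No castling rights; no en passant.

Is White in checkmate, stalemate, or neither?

neither

White to move; white king on h2.
In check: yes, from the black queen on e5.
Legal moves for White: Kh3, Kg2, Kh1, Kg1, Rf4, f4.
White is in check but has 6 legal moves → neither.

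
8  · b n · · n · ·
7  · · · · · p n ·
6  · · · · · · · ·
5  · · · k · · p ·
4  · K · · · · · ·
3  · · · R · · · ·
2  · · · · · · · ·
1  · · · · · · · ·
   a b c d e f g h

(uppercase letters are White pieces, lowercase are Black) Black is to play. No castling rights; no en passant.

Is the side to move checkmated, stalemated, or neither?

Black to move; black king on d5.
In check: yes, from the white rook on d3.
King squares — c4: attacked by Kb4; d4: attacked by Rd3; e4: available; c5: attacked by Kb4; e5: available; c6: available; d6: attacked by Rd3; e6: available.
Legal moves for Black: Ke6, Kc6, Ke5, Ke4.
Black is in check but has 4 legal moves → neither.

neither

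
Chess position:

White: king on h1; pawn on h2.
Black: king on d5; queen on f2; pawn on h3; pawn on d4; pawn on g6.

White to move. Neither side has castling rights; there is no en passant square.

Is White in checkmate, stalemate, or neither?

stalemate

White to move; white king on h1.
In check: no.
King squares — g1: attacked by Qf2; g2: attacked by Qf2; h2: own pawn.
Legal moves for White: none.
Not in check and no legal moves → stalemate.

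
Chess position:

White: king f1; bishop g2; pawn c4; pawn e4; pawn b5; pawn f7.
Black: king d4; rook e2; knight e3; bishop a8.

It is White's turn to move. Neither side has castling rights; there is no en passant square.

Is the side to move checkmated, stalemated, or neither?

neither

White to move; white king on f1.
In check: yes, from the black knight on e3.
Legal moves for White: Kxe2, Kg1.
White is in check but has 2 legal moves → neither.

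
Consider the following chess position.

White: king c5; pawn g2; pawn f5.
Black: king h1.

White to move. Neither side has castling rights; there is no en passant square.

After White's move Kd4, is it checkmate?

After Kd4: black king on h1; in check: no.
Black is not in check, so this cannot be checkmate.

no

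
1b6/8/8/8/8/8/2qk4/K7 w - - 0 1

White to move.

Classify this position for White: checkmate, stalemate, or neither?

stalemate

White to move; white king on a1.
In check: no.
King squares — b1: attacked by Qc2; a2: attacked by Qc2; b2: attacked by Qc2.
Legal moves for White: none.
Not in check and no legal moves → stalemate.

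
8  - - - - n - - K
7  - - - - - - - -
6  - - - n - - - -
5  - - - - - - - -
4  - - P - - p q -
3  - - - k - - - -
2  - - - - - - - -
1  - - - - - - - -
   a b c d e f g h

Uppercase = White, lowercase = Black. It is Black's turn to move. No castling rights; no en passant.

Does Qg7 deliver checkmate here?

After Qg7: white king on h8; in check: yes, from the black queen on g7.
King squares — g7: attacked by Ne8; h7: attacked by Qg7; g8: attacked by Qg7.
White has no legal moves → checkmate.

yes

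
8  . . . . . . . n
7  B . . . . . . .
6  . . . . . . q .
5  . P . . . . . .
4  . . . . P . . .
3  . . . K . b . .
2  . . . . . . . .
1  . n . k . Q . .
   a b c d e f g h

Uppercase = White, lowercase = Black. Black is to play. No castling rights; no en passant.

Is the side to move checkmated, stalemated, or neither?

Black to move; black king on d1.
In check: yes, from the white queen on f1.
King squares — c1: attacked by Qf1; e1: attacked by Qf1; c2: attacked by Kd3; d2: attacked by Kd3; e2: attacked by Qf1.
Legal moves for Black: none.
In check with no legal moves → checkmate.

checkmate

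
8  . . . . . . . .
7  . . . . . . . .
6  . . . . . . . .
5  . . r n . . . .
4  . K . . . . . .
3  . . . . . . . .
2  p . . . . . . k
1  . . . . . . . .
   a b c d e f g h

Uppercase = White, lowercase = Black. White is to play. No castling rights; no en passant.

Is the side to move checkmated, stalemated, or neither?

White to move; white king on b4.
In check: yes, from the black knight on d5.
King squares — a3: available; b3: available; c3: attacked by Rc5; a4: available; c4: attacked by Rc5; a5: attacked by Rc5; b5: attacked by Rc5; c5: available.
Legal moves for White: Kxc5, Ka4, Kb3, Ka3.
White is in check but has 4 legal moves → neither.

neither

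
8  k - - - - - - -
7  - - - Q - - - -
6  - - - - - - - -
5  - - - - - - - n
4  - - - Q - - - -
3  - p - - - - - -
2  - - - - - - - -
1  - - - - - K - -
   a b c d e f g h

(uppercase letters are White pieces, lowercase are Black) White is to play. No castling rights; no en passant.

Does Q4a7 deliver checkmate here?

yes

After Q4a7: black king on a8; in check: yes, from the white queen on a7.
King squares — a7: attacked by Qd7; b7: attacked by Qa7; b8: attacked by Qa7.
Black has no legal moves → checkmate.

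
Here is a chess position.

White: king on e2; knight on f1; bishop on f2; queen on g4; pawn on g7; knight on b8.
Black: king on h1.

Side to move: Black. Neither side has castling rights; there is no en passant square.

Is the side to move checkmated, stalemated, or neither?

stalemate

Black to move; black king on h1.
In check: no.
King squares — g1: attacked by Bf2; g2: attacked by Qg4; h2: attacked by Nf1.
Legal moves for Black: none.
Not in check and no legal moves → stalemate.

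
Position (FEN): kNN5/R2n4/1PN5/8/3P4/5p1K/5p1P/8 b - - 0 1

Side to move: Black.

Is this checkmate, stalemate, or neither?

Black to move; black king on a8.
In check: yes, from the white rook on a7.
King squares — a7: attacked by Pb6; b7: attacked by Ra7; b8: attacked by Nc6.
Legal moves for Black: none.
In check with no legal moves → checkmate.

checkmate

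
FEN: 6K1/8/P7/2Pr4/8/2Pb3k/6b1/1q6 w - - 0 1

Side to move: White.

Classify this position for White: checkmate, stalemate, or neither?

White to move; white king on g8.
In check: no.
Legal moves for White: Kh8, Kf8, Kg7, Kf7, a7, c6, c4.
White has 7 legal moves and is not in check → neither.

neither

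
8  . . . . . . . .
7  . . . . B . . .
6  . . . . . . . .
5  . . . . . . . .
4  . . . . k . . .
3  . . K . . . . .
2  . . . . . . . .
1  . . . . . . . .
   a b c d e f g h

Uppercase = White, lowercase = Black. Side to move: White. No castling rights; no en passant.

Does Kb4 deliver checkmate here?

no

After Kb4: black king on e4; in check: no.
Black is not in check, so this cannot be checkmate.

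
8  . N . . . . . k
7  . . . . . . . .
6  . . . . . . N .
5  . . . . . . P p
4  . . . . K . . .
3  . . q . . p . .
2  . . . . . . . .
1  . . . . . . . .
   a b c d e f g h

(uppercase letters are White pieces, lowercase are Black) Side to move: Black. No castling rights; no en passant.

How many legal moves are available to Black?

Black to move; king on h8.
In check: yes, from the white knight on g6.
Legal moves: Kg8, Kh7, Kg7.
Count: 3.

3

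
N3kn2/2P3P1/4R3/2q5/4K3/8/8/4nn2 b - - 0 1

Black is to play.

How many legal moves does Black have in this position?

4

Black to move; king on e8.
In check: yes, from the white rook on e6.
Legal moves: Kf7, Kd7, Nxe6, Qe7.
Count: 4.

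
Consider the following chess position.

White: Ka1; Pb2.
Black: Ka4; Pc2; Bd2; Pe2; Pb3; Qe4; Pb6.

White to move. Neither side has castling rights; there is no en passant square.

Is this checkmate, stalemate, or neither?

stalemate

White to move; white king on a1.
In check: no.
King squares — b1: attacked by Pc2; a2: attacked by Pb3; b2: own pawn.
Legal moves for White: none.
Not in check and no legal moves → stalemate.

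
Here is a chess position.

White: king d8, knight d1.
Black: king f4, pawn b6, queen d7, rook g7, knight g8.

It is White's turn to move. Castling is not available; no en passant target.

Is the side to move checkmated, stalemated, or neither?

White to move; white king on d8.
In check: yes, from the black queen on d7.
King squares — c7: attacked by Qd7; d7: attacked by Rg7; e7: attacked by Qd7; c8: attacked by Qd7; e8: attacked by Qd7.
Legal moves for White: none.
In check with no legal moves → checkmate.

checkmate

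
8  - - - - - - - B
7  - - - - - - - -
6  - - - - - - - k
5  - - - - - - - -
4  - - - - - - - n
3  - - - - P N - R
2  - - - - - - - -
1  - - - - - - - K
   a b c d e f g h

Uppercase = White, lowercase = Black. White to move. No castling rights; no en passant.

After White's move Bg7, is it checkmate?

no

After Bg7: black king on h6; in check: yes, from the white bishop on g7.
Black has 4 legal replies: Kh7, Kxg7, Kg6, Kh5.
In check but a legal move exists → not checkmate.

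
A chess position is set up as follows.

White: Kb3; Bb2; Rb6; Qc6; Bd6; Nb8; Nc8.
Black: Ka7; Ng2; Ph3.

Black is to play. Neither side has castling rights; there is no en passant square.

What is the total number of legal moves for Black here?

Black to move; king on a7.
In check: yes, from the white knight on c8.
Legal moves: none.
Count: 0.

0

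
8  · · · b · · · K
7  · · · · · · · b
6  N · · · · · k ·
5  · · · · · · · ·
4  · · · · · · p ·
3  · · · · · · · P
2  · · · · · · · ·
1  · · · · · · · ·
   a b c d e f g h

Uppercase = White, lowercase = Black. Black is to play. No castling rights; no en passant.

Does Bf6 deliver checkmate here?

yes

After Bf6: white king on h8; in check: yes, from the black bishop on f6.
King squares — g7: attacked by Bf6; h7: attacked by Kg6; g8: attacked by Bh7.
White has no legal moves → checkmate.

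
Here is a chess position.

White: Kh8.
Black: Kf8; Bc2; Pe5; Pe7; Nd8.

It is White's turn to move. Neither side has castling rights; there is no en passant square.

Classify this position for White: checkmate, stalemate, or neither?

stalemate

White to move; white king on h8.
In check: no.
King squares — g7: attacked by Kf8; h7: attacked by Bc2; g8: attacked by Kf8.
Legal moves for White: none.
Not in check and no legal moves → stalemate.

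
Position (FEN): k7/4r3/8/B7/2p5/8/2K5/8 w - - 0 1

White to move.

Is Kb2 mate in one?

After Kb2: black king on a8; in check: no.
Black is not in check, so this cannot be checkmate.

no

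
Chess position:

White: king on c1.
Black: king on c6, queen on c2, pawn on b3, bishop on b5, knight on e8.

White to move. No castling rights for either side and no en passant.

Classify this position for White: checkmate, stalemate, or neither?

checkmate

White to move; white king on c1.
In check: yes, from the black queen on c2.
King squares — b1: attacked by Qc2; d1: attacked by Qc2; b2: attacked by Qc2; c2: attacked by Pb3; d2: attacked by Qc2.
Legal moves for White: none.
In check with no legal moves → checkmate.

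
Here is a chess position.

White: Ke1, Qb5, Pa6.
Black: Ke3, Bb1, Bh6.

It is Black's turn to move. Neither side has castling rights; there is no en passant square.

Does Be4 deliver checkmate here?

no

After Be4: white king on e1; in check: no.
White is not in check, so this cannot be checkmate.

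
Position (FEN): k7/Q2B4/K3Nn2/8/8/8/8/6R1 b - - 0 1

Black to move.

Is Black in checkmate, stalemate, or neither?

checkmate

Black to move; black king on a8.
In check: yes, from the white queen on a7.
King squares — a7: attacked by Ka6; b7: attacked by Ka6; b8: attacked by Qa7.
Legal moves for Black: none.
In check with no legal moves → checkmate.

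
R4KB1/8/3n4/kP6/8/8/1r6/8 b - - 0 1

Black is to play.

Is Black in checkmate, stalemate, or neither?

neither

Black to move; black king on a5.
In check: yes, from the white rook on a8.
Legal moves for Black: Kb6, Kxb5, Kb4.
Black is in check but has 3 legal moves → neither.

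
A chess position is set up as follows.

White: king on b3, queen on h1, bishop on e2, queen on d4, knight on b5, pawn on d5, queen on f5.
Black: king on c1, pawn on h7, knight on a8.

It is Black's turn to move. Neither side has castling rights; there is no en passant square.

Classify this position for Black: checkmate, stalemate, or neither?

checkmate

Black to move; black king on c1.
In check: yes, from the white queen on h1.
King squares — b1: attacked by Qh1; d1: attacked by Qh1; b2: attacked by Kb3; c2: attacked by Kb3; d2: attacked by Qd4.
Legal moves for Black: none.
In check with no legal moves → checkmate.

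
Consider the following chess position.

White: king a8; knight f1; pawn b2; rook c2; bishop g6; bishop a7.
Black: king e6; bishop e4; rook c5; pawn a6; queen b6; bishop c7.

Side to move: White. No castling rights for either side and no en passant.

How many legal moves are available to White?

White to move; king on a8.
In check: yes, from the black bishop on e4.
Legal moves: Bxe4.
Count: 1.

1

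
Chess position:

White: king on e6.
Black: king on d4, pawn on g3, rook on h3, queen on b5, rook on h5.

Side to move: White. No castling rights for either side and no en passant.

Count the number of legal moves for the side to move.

White to move; king on e6.
In check: no.
Legal moves: Kf7, Ke7, Kf6, Kd6.
Count: 4.

4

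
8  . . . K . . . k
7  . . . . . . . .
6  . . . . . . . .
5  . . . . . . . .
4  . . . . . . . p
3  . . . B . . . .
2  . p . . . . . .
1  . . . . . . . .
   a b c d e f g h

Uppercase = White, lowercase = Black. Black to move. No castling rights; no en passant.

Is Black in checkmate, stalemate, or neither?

Black to move; black king on h8.
In check: no.
Legal moves for Black: Kg8, Kg7, h3, b1=Q, b1=R, b1=B, b1=N.
Black has 7 legal moves and is not in check → neither.

neither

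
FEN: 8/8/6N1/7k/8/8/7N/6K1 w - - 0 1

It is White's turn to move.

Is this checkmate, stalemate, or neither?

White to move; white king on g1.
In check: no.
Legal moves for White: Nh8, Nf8, Ne7, Ne5, Nh4, Nf4+, Ng4, Nf3, Nf1, Kg2, Kf2, Kh1, Kf1.
White has 13 legal moves and is not in check → neither.

neither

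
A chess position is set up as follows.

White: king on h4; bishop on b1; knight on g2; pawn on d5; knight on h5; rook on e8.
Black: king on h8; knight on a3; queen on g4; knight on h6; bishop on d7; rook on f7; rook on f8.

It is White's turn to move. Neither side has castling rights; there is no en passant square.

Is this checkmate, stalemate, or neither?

checkmate

White to move; white king on h4.
In check: yes, from the black queen on g4.
King squares — g3: attacked by Qg4; h3: attacked by Qg4; g4: attacked by Nh6; g5: attacked by Qg4; h5: own knight.
Legal moves for White: none.
In check with no legal moves → checkmate.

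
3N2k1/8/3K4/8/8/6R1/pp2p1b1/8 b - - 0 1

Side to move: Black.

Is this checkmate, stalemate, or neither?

neither

Black to move; black king on g8.
In check: yes, from the white rook on g3.
King squares — f7: attacked by Nd8; g7: attacked by Rg3; h7: available; f8: available; h8: available.
Legal moves for Black: Kh8, Kf8, Kh7.
Black is in check but has 3 legal moves → neither.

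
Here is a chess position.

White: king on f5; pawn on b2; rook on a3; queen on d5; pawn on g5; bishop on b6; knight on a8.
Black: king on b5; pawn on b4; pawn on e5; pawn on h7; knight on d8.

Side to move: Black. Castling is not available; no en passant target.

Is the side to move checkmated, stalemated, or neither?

Black to move; black king on b5.
In check: yes, from the white queen on d5.
King squares — a4: attacked by Ra3; b4: own pawn; c4: attacked by Qd5; a5: attacked by Ra3; c5: attacked by Qd5; a6: attacked by Ra3; b6: attacked by Na8; c6: attacked by Qd5.
Legal moves for Black: none.
In check with no legal moves → checkmate.

checkmate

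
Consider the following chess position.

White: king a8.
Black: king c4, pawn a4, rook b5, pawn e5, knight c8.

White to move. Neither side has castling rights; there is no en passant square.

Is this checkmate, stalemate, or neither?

White to move; white king on a8.
In check: no.
King squares — a7: attacked by Nc8; b7: attacked by Rb5; b8: attacked by Rb5.
Legal moves for White: none.
Not in check and no legal moves → stalemate.

stalemate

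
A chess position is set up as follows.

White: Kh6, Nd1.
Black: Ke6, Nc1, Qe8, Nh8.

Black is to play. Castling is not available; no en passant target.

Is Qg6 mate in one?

yes

After Qg6: white king on h6; in check: yes, from the black queen on g6.
King squares — g5: attacked by Qg6; h5: attacked by Qg6; g6: attacked by Nh8; g7: attacked by Qg6; h7: attacked by Qg6.
White has no legal moves → checkmate.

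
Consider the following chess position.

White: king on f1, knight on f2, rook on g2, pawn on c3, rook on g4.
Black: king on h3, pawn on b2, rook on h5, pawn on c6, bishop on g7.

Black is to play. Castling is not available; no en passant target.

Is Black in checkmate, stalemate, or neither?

Black to move; black king on h3.
In check: yes, from the white knight on f2.
King squares — g2: attacked by Kf1; h2: attacked by Rg2; g3: attacked by Rg2; g4: attacked by Nf2; h4: attacked by Rg4.
Legal moves for Black: none.
In check with no legal moves → checkmate.

checkmate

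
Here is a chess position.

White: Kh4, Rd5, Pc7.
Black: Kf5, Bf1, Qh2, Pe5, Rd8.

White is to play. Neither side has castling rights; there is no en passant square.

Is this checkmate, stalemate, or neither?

White to move; white king on h4.
In check: yes, from the black queen on h2.
King squares — g3: attacked by Qh2; h3: attacked by Bf1; g4: attacked by Kf5; g5: attacked by Kf5; h5: attacked by Qh2.
Legal moves for White: none.
In check with no legal moves → checkmate.

checkmate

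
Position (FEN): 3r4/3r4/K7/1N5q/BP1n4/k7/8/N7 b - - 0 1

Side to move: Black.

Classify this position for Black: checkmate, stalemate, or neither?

Black to move; black king on a3.
In check: yes, from the white knight on b5.
Legal moves for Black: Kxb4, Kxa4, Kb2, Ka2, Qxb5+, Nxb5.
Black is in check but has 6 legal moves → neither.

neither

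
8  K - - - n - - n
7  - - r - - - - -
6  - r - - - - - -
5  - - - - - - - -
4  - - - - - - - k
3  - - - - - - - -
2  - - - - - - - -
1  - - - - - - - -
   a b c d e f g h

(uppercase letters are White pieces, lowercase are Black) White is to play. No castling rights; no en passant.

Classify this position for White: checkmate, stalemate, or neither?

stalemate

White to move; white king on a8.
In check: no.
King squares — a7: attacked by Rc7; b7: attacked by Rb6; b8: attacked by Rb6.
Legal moves for White: none.
Not in check and no legal moves → stalemate.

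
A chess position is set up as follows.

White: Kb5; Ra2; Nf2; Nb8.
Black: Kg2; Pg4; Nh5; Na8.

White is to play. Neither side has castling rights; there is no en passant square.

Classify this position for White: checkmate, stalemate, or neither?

neither

White to move; white king on b5.
In check: no.
Legal moves for White include: Nd7, Nc6, Na6, Kc6, Ka6, Kc5, Ka5, Kc4, Kb4, Ka4, Nxg4+, Ne4+, Nh3+, Nd3+, Nh1+, Nd1+, Rxa8, Ra7, ... (list truncated; more exist).
White has legal moves and is not in check → neither.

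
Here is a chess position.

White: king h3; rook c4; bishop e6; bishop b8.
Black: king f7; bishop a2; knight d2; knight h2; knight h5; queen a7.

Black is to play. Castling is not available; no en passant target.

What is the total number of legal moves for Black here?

Black to move; king on f7.
In check: yes, from the white bishop on e6.
Legal moves: Kf8, Ke8, Kg7, Ke7, Kg6, Kf6, Kxe6.
Count: 7.

7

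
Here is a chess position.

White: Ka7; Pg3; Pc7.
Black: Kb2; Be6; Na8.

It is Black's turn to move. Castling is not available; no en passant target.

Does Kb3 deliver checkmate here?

no

After Kb3: white king on a7; in check: no.
White is not in check, so this cannot be checkmate.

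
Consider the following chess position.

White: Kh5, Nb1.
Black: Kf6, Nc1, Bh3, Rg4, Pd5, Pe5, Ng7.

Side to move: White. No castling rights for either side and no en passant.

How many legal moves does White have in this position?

White to move; king on h5.
In check: yes, from the black knight on g7.
Legal moves: Kh6.
Count: 1.

1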